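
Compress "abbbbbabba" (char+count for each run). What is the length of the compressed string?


Input: abbbbbabba
Runs:
  'a' x 1 => "a1"
  'b' x 5 => "b5"
  'a' x 1 => "a1"
  'b' x 2 => "b2"
  'a' x 1 => "a1"
Compressed: "a1b5a1b2a1"
Compressed length: 10

10


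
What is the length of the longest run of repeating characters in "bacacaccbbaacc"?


Input: "bacacaccbbaacc"
Scanning for longest run:
  Position 1 ('a'): new char, reset run to 1
  Position 2 ('c'): new char, reset run to 1
  Position 3 ('a'): new char, reset run to 1
  Position 4 ('c'): new char, reset run to 1
  Position 5 ('a'): new char, reset run to 1
  Position 6 ('c'): new char, reset run to 1
  Position 7 ('c'): continues run of 'c', length=2
  Position 8 ('b'): new char, reset run to 1
  Position 9 ('b'): continues run of 'b', length=2
  Position 10 ('a'): new char, reset run to 1
  Position 11 ('a'): continues run of 'a', length=2
  Position 12 ('c'): new char, reset run to 1
  Position 13 ('c'): continues run of 'c', length=2
Longest run: 'c' with length 2

2


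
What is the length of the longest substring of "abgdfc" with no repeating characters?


Input: "abgdfc"
Sliding window (track last position of each char):
  Position 0 ('a'): window [0,0] length 1 -- new best
  Position 1 ('b'): window [0,1] length 2 -- new best
  Position 2 ('g'): window [0,2] length 3 -- new best
  Position 3 ('d'): window [0,3] length 4 -- new best
  Position 4 ('f'): window [0,4] length 5 -- new best
  Position 5 ('c'): window [0,5] length 6 -- new best
Longest substring with no repeats: "abgdfc" with length 6

6


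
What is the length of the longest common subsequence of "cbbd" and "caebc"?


LCS of "cbbd" and "caebc"
DP table:
           c    a    e    b    c
      0    0    0    0    0    0
  c   0    1    1    1    1    1
  b   0    1    1    1    2    2
  b   0    1    1    1    2    2
  d   0    1    1    1    2    2
LCS length = dp[4][5] = 2

2


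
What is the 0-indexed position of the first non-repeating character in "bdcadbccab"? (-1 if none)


Input: bdcadbccab
Character frequencies:
  'a': 2
  'b': 3
  'c': 3
  'd': 2
Scanning left to right for freq == 1:
  Position 0 ('b'): freq=3, skip
  Position 1 ('d'): freq=2, skip
  Position 2 ('c'): freq=3, skip
  Position 3 ('a'): freq=2, skip
  Position 4 ('d'): freq=2, skip
  Position 5 ('b'): freq=3, skip
  Position 6 ('c'): freq=3, skip
  Position 7 ('c'): freq=3, skip
  Position 8 ('a'): freq=2, skip
  Position 9 ('b'): freq=3, skip
  No unique character found => answer = -1

-1


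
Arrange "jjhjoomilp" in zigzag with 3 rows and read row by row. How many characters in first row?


Zigzag "jjhjoomilp" into 3 rows:
Placing characters:
  'j' => row 0
  'j' => row 1
  'h' => row 2
  'j' => row 1
  'o' => row 0
  'o' => row 1
  'm' => row 2
  'i' => row 1
  'l' => row 0
  'p' => row 1
Rows:
  Row 0: "jol"
  Row 1: "jjoip"
  Row 2: "hm"
First row length: 3

3


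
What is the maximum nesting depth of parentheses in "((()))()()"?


Input: "((()))()()"
Tracking depth:
  Position 0 '(': depth becomes 1
  Position 1 '(': depth becomes 2
  Position 2 '(': depth becomes 3
  Position 3 ')': depth becomes 2
  Position 4 ')': depth becomes 1
  Position 5 ')': depth becomes 0
  Position 6 '(': depth becomes 1
  Position 7 ')': depth becomes 0
  Position 8 '(': depth becomes 1
  Position 9 ')': depth becomes 0
Maximum depth reached: 3

3


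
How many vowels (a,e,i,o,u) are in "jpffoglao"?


Input: jpffoglao
Checking each character:
  'j' at position 0: consonant
  'p' at position 1: consonant
  'f' at position 2: consonant
  'f' at position 3: consonant
  'o' at position 4: vowel (running total: 1)
  'g' at position 5: consonant
  'l' at position 6: consonant
  'a' at position 7: vowel (running total: 2)
  'o' at position 8: vowel (running total: 3)
Total vowels: 3

3


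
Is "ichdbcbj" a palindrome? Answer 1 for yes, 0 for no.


Input: ichdbcbj
Reversed: jbcbdhci
  Compare pos 0 ('i') with pos 7 ('j'): MISMATCH
  Compare pos 1 ('c') with pos 6 ('b'): MISMATCH
  Compare pos 2 ('h') with pos 5 ('c'): MISMATCH
  Compare pos 3 ('d') with pos 4 ('b'): MISMATCH
Result: not a palindrome

0


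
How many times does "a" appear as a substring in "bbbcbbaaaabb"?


Searching for "a" in "bbbcbbaaaabb"
Scanning each position:
  Position 0: "b" => no
  Position 1: "b" => no
  Position 2: "b" => no
  Position 3: "c" => no
  Position 4: "b" => no
  Position 5: "b" => no
  Position 6: "a" => MATCH
  Position 7: "a" => MATCH
  Position 8: "a" => MATCH
  Position 9: "a" => MATCH
  Position 10: "b" => no
  Position 11: "b" => no
Total occurrences: 4

4


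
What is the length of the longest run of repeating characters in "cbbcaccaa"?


Input: "cbbcaccaa"
Scanning for longest run:
  Position 1 ('b'): new char, reset run to 1
  Position 2 ('b'): continues run of 'b', length=2
  Position 3 ('c'): new char, reset run to 1
  Position 4 ('a'): new char, reset run to 1
  Position 5 ('c'): new char, reset run to 1
  Position 6 ('c'): continues run of 'c', length=2
  Position 7 ('a'): new char, reset run to 1
  Position 8 ('a'): continues run of 'a', length=2
Longest run: 'b' with length 2

2


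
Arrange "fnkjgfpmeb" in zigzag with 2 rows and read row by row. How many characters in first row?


Zigzag "fnkjgfpmeb" into 2 rows:
Placing characters:
  'f' => row 0
  'n' => row 1
  'k' => row 0
  'j' => row 1
  'g' => row 0
  'f' => row 1
  'p' => row 0
  'm' => row 1
  'e' => row 0
  'b' => row 1
Rows:
  Row 0: "fkgpe"
  Row 1: "njfmb"
First row length: 5

5


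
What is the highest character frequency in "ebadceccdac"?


Input: ebadceccdac
Character counts:
  'a': 2
  'b': 1
  'c': 4
  'd': 2
  'e': 2
Maximum frequency: 4

4


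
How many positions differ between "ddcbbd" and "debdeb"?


Comparing "ddcbbd" and "debdeb" position by position:
  Position 0: 'd' vs 'd' => same
  Position 1: 'd' vs 'e' => DIFFER
  Position 2: 'c' vs 'b' => DIFFER
  Position 3: 'b' vs 'd' => DIFFER
  Position 4: 'b' vs 'e' => DIFFER
  Position 5: 'd' vs 'b' => DIFFER
Positions that differ: 5

5


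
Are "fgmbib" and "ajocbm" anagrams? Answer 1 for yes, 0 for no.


Strings: "fgmbib", "ajocbm"
Sorted first:  bbfgim
Sorted second: abcjmo
Differ at position 0: 'b' vs 'a' => not anagrams

0


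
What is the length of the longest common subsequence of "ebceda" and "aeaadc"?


LCS of "ebceda" and "aeaadc"
DP table:
           a    e    a    a    d    c
      0    0    0    0    0    0    0
  e   0    0    1    1    1    1    1
  b   0    0    1    1    1    1    1
  c   0    0    1    1    1    1    2
  e   0    0    1    1    1    1    2
  d   0    0    1    1    1    2    2
  a   0    1    1    2    2    2    2
LCS length = dp[6][6] = 2

2


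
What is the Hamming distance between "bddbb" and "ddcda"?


Comparing "bddbb" and "ddcda" position by position:
  Position 0: 'b' vs 'd' => differ
  Position 1: 'd' vs 'd' => same
  Position 2: 'd' vs 'c' => differ
  Position 3: 'b' vs 'd' => differ
  Position 4: 'b' vs 'a' => differ
Total differences (Hamming distance): 4

4


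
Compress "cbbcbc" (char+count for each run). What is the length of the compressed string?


Input: cbbcbc
Runs:
  'c' x 1 => "c1"
  'b' x 2 => "b2"
  'c' x 1 => "c1"
  'b' x 1 => "b1"
  'c' x 1 => "c1"
Compressed: "c1b2c1b1c1"
Compressed length: 10

10


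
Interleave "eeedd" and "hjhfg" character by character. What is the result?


Interleaving "eeedd" and "hjhfg":
  Position 0: 'e' from first, 'h' from second => "eh"
  Position 1: 'e' from first, 'j' from second => "ej"
  Position 2: 'e' from first, 'h' from second => "eh"
  Position 3: 'd' from first, 'f' from second => "df"
  Position 4: 'd' from first, 'g' from second => "dg"
Result: ehejehdfdg

ehejehdfdg


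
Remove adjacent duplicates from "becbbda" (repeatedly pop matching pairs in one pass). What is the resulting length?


Input: becbbda
Stack-based adjacent duplicate removal:
  Read 'b': push. Stack: b
  Read 'e': push. Stack: be
  Read 'c': push. Stack: bec
  Read 'b': push. Stack: becb
  Read 'b': matches stack top 'b' => pop. Stack: bec
  Read 'd': push. Stack: becd
  Read 'a': push. Stack: becda
Final stack: "becda" (length 5)

5


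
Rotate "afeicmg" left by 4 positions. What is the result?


Input: "afeicmg", rotate left by 4
First 4 characters: "afei"
Remaining characters: "cmg"
Concatenate remaining + first: "cmg" + "afei" = "cmgafei"

cmgafei


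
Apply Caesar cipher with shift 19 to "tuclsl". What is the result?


Caesar cipher: shift "tuclsl" by 19
  't' (pos 19) + 19 = pos 12 = 'm'
  'u' (pos 20) + 19 = pos 13 = 'n'
  'c' (pos 2) + 19 = pos 21 = 'v'
  'l' (pos 11) + 19 = pos 4 = 'e'
  's' (pos 18) + 19 = pos 11 = 'l'
  'l' (pos 11) + 19 = pos 4 = 'e'
Result: mnvele

mnvele


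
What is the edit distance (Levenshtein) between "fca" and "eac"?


Computing edit distance: "fca" -> "eac"
DP table:
           e    a    c
      0    1    2    3
  f   1    1    2    3
  c   2    2    2    2
  a   3    3    2    3
Edit distance = dp[3][3] = 3

3


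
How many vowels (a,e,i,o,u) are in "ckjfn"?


Input: ckjfn
Checking each character:
  'c' at position 0: consonant
  'k' at position 1: consonant
  'j' at position 2: consonant
  'f' at position 3: consonant
  'n' at position 4: consonant
Total vowels: 0

0


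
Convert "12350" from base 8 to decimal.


Input: "12350" in base 8
Positional expansion:
  Digit '1' (value 1) x 8^4 = 4096
  Digit '2' (value 2) x 8^3 = 1024
  Digit '3' (value 3) x 8^2 = 192
  Digit '5' (value 5) x 8^1 = 40
  Digit '0' (value 0) x 8^0 = 0
Sum = 5352

5352


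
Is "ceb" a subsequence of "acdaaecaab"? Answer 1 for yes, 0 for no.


Check if "ceb" is a subsequence of "acdaaecaab"
Greedy scan:
  Position 0 ('a'): no match needed
  Position 1 ('c'): matches sub[0] = 'c'
  Position 2 ('d'): no match needed
  Position 3 ('a'): no match needed
  Position 4 ('a'): no match needed
  Position 5 ('e'): matches sub[1] = 'e'
  Position 6 ('c'): no match needed
  Position 7 ('a'): no match needed
  Position 8 ('a'): no match needed
  Position 9 ('b'): matches sub[2] = 'b'
All 3 characters matched => is a subsequence

1


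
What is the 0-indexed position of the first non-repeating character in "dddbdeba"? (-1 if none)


Input: dddbdeba
Character frequencies:
  'a': 1
  'b': 2
  'd': 4
  'e': 1
Scanning left to right for freq == 1:
  Position 0 ('d'): freq=4, skip
  Position 1 ('d'): freq=4, skip
  Position 2 ('d'): freq=4, skip
  Position 3 ('b'): freq=2, skip
  Position 4 ('d'): freq=4, skip
  Position 5 ('e'): unique! => answer = 5

5


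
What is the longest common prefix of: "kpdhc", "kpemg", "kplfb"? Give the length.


Words: kpdhc, kpemg, kplfb
  Position 0: all 'k' => match
  Position 1: all 'p' => match
  Position 2: ('d', 'e', 'l') => mismatch, stop
LCP = "kp" (length 2)

2


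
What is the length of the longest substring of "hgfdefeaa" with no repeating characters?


Input: "hgfdefeaa"
Sliding window (track last position of each char):
  Position 0 ('h'): window [0,0] length 1 -- new best
  Position 1 ('g'): window [0,1] length 2 -- new best
  Position 2 ('f'): window [0,2] length 3 -- new best
  Position 3 ('d'): window [0,3] length 4 -- new best
  Position 4 ('e'): window [0,4] length 5 -- new best
  Position 5 ('f'): repeat (last at 2), move window start to 3
  Position 5 ('f'): window [3,5] length 3
  Position 6 ('e'): repeat (last at 4), move window start to 5
  Position 6 ('e'): window [5,6] length 2
  Position 7 ('a'): window [5,7] length 3
  Position 8 ('a'): repeat (last at 7), move window start to 8
  Position 8 ('a'): window [8,8] length 1
Longest substring with no repeats: "hgfde" with length 5

5


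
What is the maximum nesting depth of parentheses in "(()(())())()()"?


Input: "(()(())())()()"
Tracking depth:
  Position 0 '(': depth becomes 1
  Position 1 '(': depth becomes 2
  Position 2 ')': depth becomes 1
  Position 3 '(': depth becomes 2
  Position 4 '(': depth becomes 3
  Position 5 ')': depth becomes 2
  Position 6 ')': depth becomes 1
  Position 7 '(': depth becomes 2
  Position 8 ')': depth becomes 1
  Position 9 ')': depth becomes 0
  Position 10 '(': depth becomes 1
  Position 11 ')': depth becomes 0
  Position 12 '(': depth becomes 1
  Position 13 ')': depth becomes 0
Maximum depth reached: 3

3


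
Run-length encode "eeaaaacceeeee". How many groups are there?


Input: eeaaaacceeeee
Scanning for consecutive runs:
  Group 1: 'e' x 2 (positions 0-1)
  Group 2: 'a' x 4 (positions 2-5)
  Group 3: 'c' x 2 (positions 6-7)
  Group 4: 'e' x 5 (positions 8-12)
Total groups: 4

4


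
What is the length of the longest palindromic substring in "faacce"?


Input: "faacce"
Checking substrings for palindromes:
  [1:3] "aa" (len 2) => palindrome
  [3:5] "cc" (len 2) => palindrome
Longest palindromic substring: "aa" with length 2

2


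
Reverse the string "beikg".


Input: beikg
Reading characters right to left:
  Position 4: 'g'
  Position 3: 'k'
  Position 2: 'i'
  Position 1: 'e'
  Position 0: 'b'
Reversed: gkieb

gkieb


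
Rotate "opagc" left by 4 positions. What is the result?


Input: "opagc", rotate left by 4
First 4 characters: "opag"
Remaining characters: "c"
Concatenate remaining + first: "c" + "opag" = "copag"

copag


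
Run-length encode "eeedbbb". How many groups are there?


Input: eeedbbb
Scanning for consecutive runs:
  Group 1: 'e' x 3 (positions 0-2)
  Group 2: 'd' x 1 (positions 3-3)
  Group 3: 'b' x 3 (positions 4-6)
Total groups: 3

3


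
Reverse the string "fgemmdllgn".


Input: fgemmdllgn
Reading characters right to left:
  Position 9: 'n'
  Position 8: 'g'
  Position 7: 'l'
  Position 6: 'l'
  Position 5: 'd'
  Position 4: 'm'
  Position 3: 'm'
  Position 2: 'e'
  Position 1: 'g'
  Position 0: 'f'
Reversed: nglldmmegf

nglldmmegf


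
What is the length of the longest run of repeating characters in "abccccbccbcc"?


Input: "abccccbccbcc"
Scanning for longest run:
  Position 1 ('b'): new char, reset run to 1
  Position 2 ('c'): new char, reset run to 1
  Position 3 ('c'): continues run of 'c', length=2
  Position 4 ('c'): continues run of 'c', length=3
  Position 5 ('c'): continues run of 'c', length=4
  Position 6 ('b'): new char, reset run to 1
  Position 7 ('c'): new char, reset run to 1
  Position 8 ('c'): continues run of 'c', length=2
  Position 9 ('b'): new char, reset run to 1
  Position 10 ('c'): new char, reset run to 1
  Position 11 ('c'): continues run of 'c', length=2
Longest run: 'c' with length 4

4


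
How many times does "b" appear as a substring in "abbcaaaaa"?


Searching for "b" in "abbcaaaaa"
Scanning each position:
  Position 0: "a" => no
  Position 1: "b" => MATCH
  Position 2: "b" => MATCH
  Position 3: "c" => no
  Position 4: "a" => no
  Position 5: "a" => no
  Position 6: "a" => no
  Position 7: "a" => no
  Position 8: "a" => no
Total occurrences: 2

2


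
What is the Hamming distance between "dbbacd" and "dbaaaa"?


Comparing "dbbacd" and "dbaaaa" position by position:
  Position 0: 'd' vs 'd' => same
  Position 1: 'b' vs 'b' => same
  Position 2: 'b' vs 'a' => differ
  Position 3: 'a' vs 'a' => same
  Position 4: 'c' vs 'a' => differ
  Position 5: 'd' vs 'a' => differ
Total differences (Hamming distance): 3

3


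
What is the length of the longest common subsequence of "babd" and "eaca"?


LCS of "babd" and "eaca"
DP table:
           e    a    c    a
      0    0    0    0    0
  b   0    0    0    0    0
  a   0    0    1    1    1
  b   0    0    1    1    1
  d   0    0    1    1    1
LCS length = dp[4][4] = 1

1


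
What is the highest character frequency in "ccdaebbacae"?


Input: ccdaebbacae
Character counts:
  'a': 3
  'b': 2
  'c': 3
  'd': 1
  'e': 2
Maximum frequency: 3

3


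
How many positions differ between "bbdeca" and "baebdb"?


Comparing "bbdeca" and "baebdb" position by position:
  Position 0: 'b' vs 'b' => same
  Position 1: 'b' vs 'a' => DIFFER
  Position 2: 'd' vs 'e' => DIFFER
  Position 3: 'e' vs 'b' => DIFFER
  Position 4: 'c' vs 'd' => DIFFER
  Position 5: 'a' vs 'b' => DIFFER
Positions that differ: 5

5


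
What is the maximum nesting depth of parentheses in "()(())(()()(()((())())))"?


Input: "()(())(()()(()((())())))"
Tracking depth:
  Position 0 '(': depth becomes 1
  Position 1 ')': depth becomes 0
  Position 2 '(': depth becomes 1
  Position 3 '(': depth becomes 2
  Position 4 ')': depth becomes 1
  Position 5 ')': depth becomes 0
  Position 6 '(': depth becomes 1
  Position 7 '(': depth becomes 2
  Position 8 ')': depth becomes 1
  Position 9 '(': depth becomes 2
  Position 10 ')': depth becomes 1
  Position 11 '(': depth becomes 2
  Position 12 '(': depth becomes 3
  Position 13 ')': depth becomes 2
  Position 14 '(': depth becomes 3
  Position 15 '(': depth becomes 4
  Position 16 '(': depth becomes 5
  Position 17 ')': depth becomes 4
  Position 18 ')': depth becomes 3
  Position 19 '(': depth becomes 4
  Position 20 ')': depth becomes 3
  Position 21 ')': depth becomes 2
  Position 22 ')': depth becomes 1
  Position 23 ')': depth becomes 0
Maximum depth reached: 5

5


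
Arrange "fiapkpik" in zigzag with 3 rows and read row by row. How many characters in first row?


Zigzag "fiapkpik" into 3 rows:
Placing characters:
  'f' => row 0
  'i' => row 1
  'a' => row 2
  'p' => row 1
  'k' => row 0
  'p' => row 1
  'i' => row 2
  'k' => row 1
Rows:
  Row 0: "fk"
  Row 1: "ippk"
  Row 2: "ai"
First row length: 2

2


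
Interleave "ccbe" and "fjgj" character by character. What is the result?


Interleaving "ccbe" and "fjgj":
  Position 0: 'c' from first, 'f' from second => "cf"
  Position 1: 'c' from first, 'j' from second => "cj"
  Position 2: 'b' from first, 'g' from second => "bg"
  Position 3: 'e' from first, 'j' from second => "ej"
Result: cfcjbgej

cfcjbgej


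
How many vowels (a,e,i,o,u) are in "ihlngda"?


Input: ihlngda
Checking each character:
  'i' at position 0: vowel (running total: 1)
  'h' at position 1: consonant
  'l' at position 2: consonant
  'n' at position 3: consonant
  'g' at position 4: consonant
  'd' at position 5: consonant
  'a' at position 6: vowel (running total: 2)
Total vowels: 2

2


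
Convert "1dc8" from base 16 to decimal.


Input: "1dc8" in base 16
Positional expansion:
  Digit '1' (value 1) x 16^3 = 4096
  Digit 'd' (value 13) x 16^2 = 3328
  Digit 'c' (value 12) x 16^1 = 192
  Digit '8' (value 8) x 16^0 = 8
Sum = 7624

7624


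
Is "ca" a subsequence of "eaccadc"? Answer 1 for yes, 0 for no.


Check if "ca" is a subsequence of "eaccadc"
Greedy scan:
  Position 0 ('e'): no match needed
  Position 1 ('a'): no match needed
  Position 2 ('c'): matches sub[0] = 'c'
  Position 3 ('c'): no match needed
  Position 4 ('a'): matches sub[1] = 'a'
  Position 5 ('d'): no match needed
  Position 6 ('c'): no match needed
All 2 characters matched => is a subsequence

1


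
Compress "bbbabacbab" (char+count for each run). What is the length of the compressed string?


Input: bbbabacbab
Runs:
  'b' x 3 => "b3"
  'a' x 1 => "a1"
  'b' x 1 => "b1"
  'a' x 1 => "a1"
  'c' x 1 => "c1"
  'b' x 1 => "b1"
  'a' x 1 => "a1"
  'b' x 1 => "b1"
Compressed: "b3a1b1a1c1b1a1b1"
Compressed length: 16

16


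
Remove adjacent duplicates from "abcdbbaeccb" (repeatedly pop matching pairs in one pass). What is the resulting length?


Input: abcdbbaeccb
Stack-based adjacent duplicate removal:
  Read 'a': push. Stack: a
  Read 'b': push. Stack: ab
  Read 'c': push. Stack: abc
  Read 'd': push. Stack: abcd
  Read 'b': push. Stack: abcdb
  Read 'b': matches stack top 'b' => pop. Stack: abcd
  Read 'a': push. Stack: abcda
  Read 'e': push. Stack: abcdae
  Read 'c': push. Stack: abcdaec
  Read 'c': matches stack top 'c' => pop. Stack: abcdae
  Read 'b': push. Stack: abcdaeb
Final stack: "abcdaeb" (length 7)

7


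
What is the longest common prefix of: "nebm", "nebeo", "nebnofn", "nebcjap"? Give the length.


Words: nebm, nebeo, nebnofn, nebcjap
  Position 0: all 'n' => match
  Position 1: all 'e' => match
  Position 2: all 'b' => match
  Position 3: ('m', 'e', 'n', 'c') => mismatch, stop
LCP = "neb" (length 3)

3


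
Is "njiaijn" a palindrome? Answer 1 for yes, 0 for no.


Input: njiaijn
Reversed: njiaijn
  Compare pos 0 ('n') with pos 6 ('n'): match
  Compare pos 1 ('j') with pos 5 ('j'): match
  Compare pos 2 ('i') with pos 4 ('i'): match
Result: palindrome

1


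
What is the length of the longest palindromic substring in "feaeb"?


Input: "feaeb"
Checking substrings for palindromes:
  [1:4] "eae" (len 3) => palindrome
Longest palindromic substring: "eae" with length 3

3


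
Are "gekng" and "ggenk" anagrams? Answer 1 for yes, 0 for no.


Strings: "gekng", "ggenk"
Sorted first:  eggkn
Sorted second: eggkn
Sorted forms match => anagrams

1


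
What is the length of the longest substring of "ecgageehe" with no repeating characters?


Input: "ecgageehe"
Sliding window (track last position of each char):
  Position 0 ('e'): window [0,0] length 1 -- new best
  Position 1 ('c'): window [0,1] length 2 -- new best
  Position 2 ('g'): window [0,2] length 3 -- new best
  Position 3 ('a'): window [0,3] length 4 -- new best
  Position 4 ('g'): repeat (last at 2), move window start to 3
  Position 4 ('g'): window [3,4] length 2
  Position 5 ('e'): window [3,5] length 3
  Position 6 ('e'): repeat (last at 5), move window start to 6
  Position 6 ('e'): window [6,6] length 1
  Position 7 ('h'): window [6,7] length 2
  Position 8 ('e'): repeat (last at 6), move window start to 7
  Position 8 ('e'): window [7,8] length 2
Longest substring with no repeats: "ecga" with length 4

4


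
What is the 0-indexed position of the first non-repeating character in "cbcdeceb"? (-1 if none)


Input: cbcdeceb
Character frequencies:
  'b': 2
  'c': 3
  'd': 1
  'e': 2
Scanning left to right for freq == 1:
  Position 0 ('c'): freq=3, skip
  Position 1 ('b'): freq=2, skip
  Position 2 ('c'): freq=3, skip
  Position 3 ('d'): unique! => answer = 3

3


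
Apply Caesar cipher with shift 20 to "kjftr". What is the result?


Caesar cipher: shift "kjftr" by 20
  'k' (pos 10) + 20 = pos 4 = 'e'
  'j' (pos 9) + 20 = pos 3 = 'd'
  'f' (pos 5) + 20 = pos 25 = 'z'
  't' (pos 19) + 20 = pos 13 = 'n'
  'r' (pos 17) + 20 = pos 11 = 'l'
Result: edznl

edznl


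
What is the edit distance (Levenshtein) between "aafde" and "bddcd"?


Computing edit distance: "aafde" -> "bddcd"
DP table:
           b    d    d    c    d
      0    1    2    3    4    5
  a   1    1    2    3    4    5
  a   2    2    2    3    4    5
  f   3    3    3    3    4    5
  d   4    4    3    3    4    4
  e   5    5    4    4    4    5
Edit distance = dp[5][5] = 5

5


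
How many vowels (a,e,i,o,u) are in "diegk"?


Input: diegk
Checking each character:
  'd' at position 0: consonant
  'i' at position 1: vowel (running total: 1)
  'e' at position 2: vowel (running total: 2)
  'g' at position 3: consonant
  'k' at position 4: consonant
Total vowels: 2

2


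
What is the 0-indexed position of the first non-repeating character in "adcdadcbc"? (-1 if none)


Input: adcdadcbc
Character frequencies:
  'a': 2
  'b': 1
  'c': 3
  'd': 3
Scanning left to right for freq == 1:
  Position 0 ('a'): freq=2, skip
  Position 1 ('d'): freq=3, skip
  Position 2 ('c'): freq=3, skip
  Position 3 ('d'): freq=3, skip
  Position 4 ('a'): freq=2, skip
  Position 5 ('d'): freq=3, skip
  Position 6 ('c'): freq=3, skip
  Position 7 ('b'): unique! => answer = 7

7


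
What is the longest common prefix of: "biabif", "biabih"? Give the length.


Words: biabif, biabih
  Position 0: all 'b' => match
  Position 1: all 'i' => match
  Position 2: all 'a' => match
  Position 3: all 'b' => match
  Position 4: all 'i' => match
  Position 5: ('f', 'h') => mismatch, stop
LCP = "biabi" (length 5)

5


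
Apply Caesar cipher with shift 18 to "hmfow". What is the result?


Caesar cipher: shift "hmfow" by 18
  'h' (pos 7) + 18 = pos 25 = 'z'
  'm' (pos 12) + 18 = pos 4 = 'e'
  'f' (pos 5) + 18 = pos 23 = 'x'
  'o' (pos 14) + 18 = pos 6 = 'g'
  'w' (pos 22) + 18 = pos 14 = 'o'
Result: zexgo

zexgo


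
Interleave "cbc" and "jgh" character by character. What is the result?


Interleaving "cbc" and "jgh":
  Position 0: 'c' from first, 'j' from second => "cj"
  Position 1: 'b' from first, 'g' from second => "bg"
  Position 2: 'c' from first, 'h' from second => "ch"
Result: cjbgch

cjbgch


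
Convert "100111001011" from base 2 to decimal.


Input: "100111001011" in base 2
Positional expansion:
  Digit '1' (value 1) x 2^11 = 2048
  Digit '0' (value 0) x 2^10 = 0
  Digit '0' (value 0) x 2^9 = 0
  Digit '1' (value 1) x 2^8 = 256
  Digit '1' (value 1) x 2^7 = 128
  Digit '1' (value 1) x 2^6 = 64
  Digit '0' (value 0) x 2^5 = 0
  Digit '0' (value 0) x 2^4 = 0
  Digit '1' (value 1) x 2^3 = 8
  Digit '0' (value 0) x 2^2 = 0
  Digit '1' (value 1) x 2^1 = 2
  Digit '1' (value 1) x 2^0 = 1
Sum = 2507

2507


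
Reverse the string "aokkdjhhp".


Input: aokkdjhhp
Reading characters right to left:
  Position 8: 'p'
  Position 7: 'h'
  Position 6: 'h'
  Position 5: 'j'
  Position 4: 'd'
  Position 3: 'k'
  Position 2: 'k'
  Position 1: 'o'
  Position 0: 'a'
Reversed: phhjdkkoa

phhjdkkoa


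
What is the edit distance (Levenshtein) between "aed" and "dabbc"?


Computing edit distance: "aed" -> "dabbc"
DP table:
           d    a    b    b    c
      0    1    2    3    4    5
  a   1    1    1    2    3    4
  e   2    2    2    2    3    4
  d   3    2    3    3    3    4
Edit distance = dp[3][5] = 4

4


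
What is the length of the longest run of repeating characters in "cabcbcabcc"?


Input: "cabcbcabcc"
Scanning for longest run:
  Position 1 ('a'): new char, reset run to 1
  Position 2 ('b'): new char, reset run to 1
  Position 3 ('c'): new char, reset run to 1
  Position 4 ('b'): new char, reset run to 1
  Position 5 ('c'): new char, reset run to 1
  Position 6 ('a'): new char, reset run to 1
  Position 7 ('b'): new char, reset run to 1
  Position 8 ('c'): new char, reset run to 1
  Position 9 ('c'): continues run of 'c', length=2
Longest run: 'c' with length 2

2


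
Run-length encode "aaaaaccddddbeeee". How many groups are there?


Input: aaaaaccddddbeeee
Scanning for consecutive runs:
  Group 1: 'a' x 5 (positions 0-4)
  Group 2: 'c' x 2 (positions 5-6)
  Group 3: 'd' x 4 (positions 7-10)
  Group 4: 'b' x 1 (positions 11-11)
  Group 5: 'e' x 4 (positions 12-15)
Total groups: 5

5


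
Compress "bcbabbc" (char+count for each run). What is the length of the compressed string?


Input: bcbabbc
Runs:
  'b' x 1 => "b1"
  'c' x 1 => "c1"
  'b' x 1 => "b1"
  'a' x 1 => "a1"
  'b' x 2 => "b2"
  'c' x 1 => "c1"
Compressed: "b1c1b1a1b2c1"
Compressed length: 12

12


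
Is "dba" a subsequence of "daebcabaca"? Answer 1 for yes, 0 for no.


Check if "dba" is a subsequence of "daebcabaca"
Greedy scan:
  Position 0 ('d'): matches sub[0] = 'd'
  Position 1 ('a'): no match needed
  Position 2 ('e'): no match needed
  Position 3 ('b'): matches sub[1] = 'b'
  Position 4 ('c'): no match needed
  Position 5 ('a'): matches sub[2] = 'a'
  Position 6 ('b'): no match needed
  Position 7 ('a'): no match needed
  Position 8 ('c'): no match needed
  Position 9 ('a'): no match needed
All 3 characters matched => is a subsequence

1


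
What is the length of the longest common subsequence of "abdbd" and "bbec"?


LCS of "abdbd" and "bbec"
DP table:
           b    b    e    c
      0    0    0    0    0
  a   0    0    0    0    0
  b   0    1    1    1    1
  d   0    1    1    1    1
  b   0    1    2    2    2
  d   0    1    2    2    2
LCS length = dp[5][4] = 2

2


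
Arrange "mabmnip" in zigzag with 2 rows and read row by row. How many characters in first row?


Zigzag "mabmnip" into 2 rows:
Placing characters:
  'm' => row 0
  'a' => row 1
  'b' => row 0
  'm' => row 1
  'n' => row 0
  'i' => row 1
  'p' => row 0
Rows:
  Row 0: "mbnp"
  Row 1: "ami"
First row length: 4

4


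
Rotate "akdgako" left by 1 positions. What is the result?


Input: "akdgako", rotate left by 1
First 1 characters: "a"
Remaining characters: "kdgako"
Concatenate remaining + first: "kdgako" + "a" = "kdgakoa"

kdgakoa


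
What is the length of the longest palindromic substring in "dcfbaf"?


Input: "dcfbaf"
Checking substrings for palindromes:
  No multi-char palindromic substrings found
Longest palindromic substring: "d" with length 1

1


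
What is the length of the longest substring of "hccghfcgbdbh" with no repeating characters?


Input: "hccghfcgbdbh"
Sliding window (track last position of each char):
  Position 0 ('h'): window [0,0] length 1 -- new best
  Position 1 ('c'): window [0,1] length 2 -- new best
  Position 2 ('c'): repeat (last at 1), move window start to 2
  Position 2 ('c'): window [2,2] length 1
  Position 3 ('g'): window [2,3] length 2
  Position 4 ('h'): window [2,4] length 3 -- new best
  Position 5 ('f'): window [2,5] length 4 -- new best
  Position 6 ('c'): repeat (last at 2), move window start to 3
  Position 6 ('c'): window [3,6] length 4
  Position 7 ('g'): repeat (last at 3), move window start to 4
  Position 7 ('g'): window [4,7] length 4
  Position 8 ('b'): window [4,8] length 5 -- new best
  Position 9 ('d'): window [4,9] length 6 -- new best
  Position 10 ('b'): repeat (last at 8), move window start to 9
  Position 10 ('b'): window [9,10] length 2
  Position 11 ('h'): window [9,11] length 3
Longest substring with no repeats: "hfcgbd" with length 6

6


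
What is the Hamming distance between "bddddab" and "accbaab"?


Comparing "bddddab" and "accbaab" position by position:
  Position 0: 'b' vs 'a' => differ
  Position 1: 'd' vs 'c' => differ
  Position 2: 'd' vs 'c' => differ
  Position 3: 'd' vs 'b' => differ
  Position 4: 'd' vs 'a' => differ
  Position 5: 'a' vs 'a' => same
  Position 6: 'b' vs 'b' => same
Total differences (Hamming distance): 5

5


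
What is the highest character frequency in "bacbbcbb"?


Input: bacbbcbb
Character counts:
  'a': 1
  'b': 5
  'c': 2
Maximum frequency: 5

5


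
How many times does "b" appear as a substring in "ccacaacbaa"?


Searching for "b" in "ccacaacbaa"
Scanning each position:
  Position 0: "c" => no
  Position 1: "c" => no
  Position 2: "a" => no
  Position 3: "c" => no
  Position 4: "a" => no
  Position 5: "a" => no
  Position 6: "c" => no
  Position 7: "b" => MATCH
  Position 8: "a" => no
  Position 9: "a" => no
Total occurrences: 1

1


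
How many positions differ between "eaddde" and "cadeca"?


Comparing "eaddde" and "cadeca" position by position:
  Position 0: 'e' vs 'c' => DIFFER
  Position 1: 'a' vs 'a' => same
  Position 2: 'd' vs 'd' => same
  Position 3: 'd' vs 'e' => DIFFER
  Position 4: 'd' vs 'c' => DIFFER
  Position 5: 'e' vs 'a' => DIFFER
Positions that differ: 4

4


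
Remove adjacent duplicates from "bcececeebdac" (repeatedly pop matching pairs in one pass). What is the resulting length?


Input: bcececeebdac
Stack-based adjacent duplicate removal:
  Read 'b': push. Stack: b
  Read 'c': push. Stack: bc
  Read 'e': push. Stack: bce
  Read 'c': push. Stack: bcec
  Read 'e': push. Stack: bcece
  Read 'c': push. Stack: bcecec
  Read 'e': push. Stack: bcecece
  Read 'e': matches stack top 'e' => pop. Stack: bcecec
  Read 'b': push. Stack: bcececb
  Read 'd': push. Stack: bcececbd
  Read 'a': push. Stack: bcececbda
  Read 'c': push. Stack: bcececbdac
Final stack: "bcececbdac" (length 10)

10


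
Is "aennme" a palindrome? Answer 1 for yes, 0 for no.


Input: aennme
Reversed: emnnea
  Compare pos 0 ('a') with pos 5 ('e'): MISMATCH
  Compare pos 1 ('e') with pos 4 ('m'): MISMATCH
  Compare pos 2 ('n') with pos 3 ('n'): match
Result: not a palindrome

0


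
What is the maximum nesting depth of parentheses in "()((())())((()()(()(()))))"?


Input: "()((())())((()()(()(()))))"
Tracking depth:
  Position 0 '(': depth becomes 1
  Position 1 ')': depth becomes 0
  Position 2 '(': depth becomes 1
  Position 3 '(': depth becomes 2
  Position 4 '(': depth becomes 3
  Position 5 ')': depth becomes 2
  Position 6 ')': depth becomes 1
  Position 7 '(': depth becomes 2
  Position 8 ')': depth becomes 1
  Position 9 ')': depth becomes 0
  Position 10 '(': depth becomes 1
  Position 11 '(': depth becomes 2
  Position 12 '(': depth becomes 3
  Position 13 ')': depth becomes 2
  Position 14 '(': depth becomes 3
  Position 15 ')': depth becomes 2
  Position 16 '(': depth becomes 3
  Position 17 '(': depth becomes 4
  Position 18 ')': depth becomes 3
  Position 19 '(': depth becomes 4
  Position 20 '(': depth becomes 5
  Position 21 ')': depth becomes 4
  Position 22 ')': depth becomes 3
  Position 23 ')': depth becomes 2
  Position 24 ')': depth becomes 1
  Position 25 ')': depth becomes 0
Maximum depth reached: 5

5


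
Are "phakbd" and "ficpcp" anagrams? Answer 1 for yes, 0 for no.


Strings: "phakbd", "ficpcp"
Sorted first:  abdhkp
Sorted second: ccfipp
Differ at position 0: 'a' vs 'c' => not anagrams

0


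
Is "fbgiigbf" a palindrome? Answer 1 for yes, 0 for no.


Input: fbgiigbf
Reversed: fbgiigbf
  Compare pos 0 ('f') with pos 7 ('f'): match
  Compare pos 1 ('b') with pos 6 ('b'): match
  Compare pos 2 ('g') with pos 5 ('g'): match
  Compare pos 3 ('i') with pos 4 ('i'): match
Result: palindrome

1


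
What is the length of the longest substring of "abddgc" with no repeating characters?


Input: "abddgc"
Sliding window (track last position of each char):
  Position 0 ('a'): window [0,0] length 1 -- new best
  Position 1 ('b'): window [0,1] length 2 -- new best
  Position 2 ('d'): window [0,2] length 3 -- new best
  Position 3 ('d'): repeat (last at 2), move window start to 3
  Position 3 ('d'): window [3,3] length 1
  Position 4 ('g'): window [3,4] length 2
  Position 5 ('c'): window [3,5] length 3
Longest substring with no repeats: "abd" with length 3

3


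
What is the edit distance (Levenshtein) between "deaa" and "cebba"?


Computing edit distance: "deaa" -> "cebba"
DP table:
           c    e    b    b    a
      0    1    2    3    4    5
  d   1    1    2    3    4    5
  e   2    2    1    2    3    4
  a   3    3    2    2    3    3
  a   4    4    3    3    3    3
Edit distance = dp[4][5] = 3

3


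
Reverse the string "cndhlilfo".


Input: cndhlilfo
Reading characters right to left:
  Position 8: 'o'
  Position 7: 'f'
  Position 6: 'l'
  Position 5: 'i'
  Position 4: 'l'
  Position 3: 'h'
  Position 2: 'd'
  Position 1: 'n'
  Position 0: 'c'
Reversed: oflilhdnc

oflilhdnc


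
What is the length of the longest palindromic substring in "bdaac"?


Input: "bdaac"
Checking substrings for palindromes:
  [2:4] "aa" (len 2) => palindrome
Longest palindromic substring: "aa" with length 2

2


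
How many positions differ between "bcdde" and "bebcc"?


Comparing "bcdde" and "bebcc" position by position:
  Position 0: 'b' vs 'b' => same
  Position 1: 'c' vs 'e' => DIFFER
  Position 2: 'd' vs 'b' => DIFFER
  Position 3: 'd' vs 'c' => DIFFER
  Position 4: 'e' vs 'c' => DIFFER
Positions that differ: 4

4


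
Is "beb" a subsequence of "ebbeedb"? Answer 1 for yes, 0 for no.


Check if "beb" is a subsequence of "ebbeedb"
Greedy scan:
  Position 0 ('e'): no match needed
  Position 1 ('b'): matches sub[0] = 'b'
  Position 2 ('b'): no match needed
  Position 3 ('e'): matches sub[1] = 'e'
  Position 4 ('e'): no match needed
  Position 5 ('d'): no match needed
  Position 6 ('b'): matches sub[2] = 'b'
All 3 characters matched => is a subsequence

1


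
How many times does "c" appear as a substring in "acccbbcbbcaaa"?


Searching for "c" in "acccbbcbbcaaa"
Scanning each position:
  Position 0: "a" => no
  Position 1: "c" => MATCH
  Position 2: "c" => MATCH
  Position 3: "c" => MATCH
  Position 4: "b" => no
  Position 5: "b" => no
  Position 6: "c" => MATCH
  Position 7: "b" => no
  Position 8: "b" => no
  Position 9: "c" => MATCH
  Position 10: "a" => no
  Position 11: "a" => no
  Position 12: "a" => no
Total occurrences: 5

5


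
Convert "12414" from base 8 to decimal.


Input: "12414" in base 8
Positional expansion:
  Digit '1' (value 1) x 8^4 = 4096
  Digit '2' (value 2) x 8^3 = 1024
  Digit '4' (value 4) x 8^2 = 256
  Digit '1' (value 1) x 8^1 = 8
  Digit '4' (value 4) x 8^0 = 4
Sum = 5388

5388


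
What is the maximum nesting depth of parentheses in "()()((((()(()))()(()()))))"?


Input: "()()((((()(()))()(()()))))"
Tracking depth:
  Position 0 '(': depth becomes 1
  Position 1 ')': depth becomes 0
  Position 2 '(': depth becomes 1
  Position 3 ')': depth becomes 0
  Position 4 '(': depth becomes 1
  Position 5 '(': depth becomes 2
  Position 6 '(': depth becomes 3
  Position 7 '(': depth becomes 4
  Position 8 '(': depth becomes 5
  Position 9 ')': depth becomes 4
  Position 10 '(': depth becomes 5
  Position 11 '(': depth becomes 6
  Position 12 ')': depth becomes 5
  Position 13 ')': depth becomes 4
  Position 14 ')': depth becomes 3
  Position 15 '(': depth becomes 4
  Position 16 ')': depth becomes 3
  Position 17 '(': depth becomes 4
  Position 18 '(': depth becomes 5
  Position 19 ')': depth becomes 4
  Position 20 '(': depth becomes 5
  Position 21 ')': depth becomes 4
  Position 22 ')': depth becomes 3
  Position 23 ')': depth becomes 2
  Position 24 ')': depth becomes 1
  Position 25 ')': depth becomes 0
Maximum depth reached: 6

6


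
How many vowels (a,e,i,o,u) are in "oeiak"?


Input: oeiak
Checking each character:
  'o' at position 0: vowel (running total: 1)
  'e' at position 1: vowel (running total: 2)
  'i' at position 2: vowel (running total: 3)
  'a' at position 3: vowel (running total: 4)
  'k' at position 4: consonant
Total vowels: 4

4


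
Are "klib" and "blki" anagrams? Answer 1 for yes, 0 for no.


Strings: "klib", "blki"
Sorted first:  bikl
Sorted second: bikl
Sorted forms match => anagrams

1


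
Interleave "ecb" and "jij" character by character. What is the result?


Interleaving "ecb" and "jij":
  Position 0: 'e' from first, 'j' from second => "ej"
  Position 1: 'c' from first, 'i' from second => "ci"
  Position 2: 'b' from first, 'j' from second => "bj"
Result: ejcibj

ejcibj


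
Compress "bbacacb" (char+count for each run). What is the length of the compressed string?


Input: bbacacb
Runs:
  'b' x 2 => "b2"
  'a' x 1 => "a1"
  'c' x 1 => "c1"
  'a' x 1 => "a1"
  'c' x 1 => "c1"
  'b' x 1 => "b1"
Compressed: "b2a1c1a1c1b1"
Compressed length: 12

12


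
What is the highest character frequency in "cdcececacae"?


Input: cdcececacae
Character counts:
  'a': 2
  'c': 5
  'd': 1
  'e': 3
Maximum frequency: 5

5


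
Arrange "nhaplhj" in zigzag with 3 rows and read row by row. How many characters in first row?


Zigzag "nhaplhj" into 3 rows:
Placing characters:
  'n' => row 0
  'h' => row 1
  'a' => row 2
  'p' => row 1
  'l' => row 0
  'h' => row 1
  'j' => row 2
Rows:
  Row 0: "nl"
  Row 1: "hph"
  Row 2: "aj"
First row length: 2

2


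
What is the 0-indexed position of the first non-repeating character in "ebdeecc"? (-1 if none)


Input: ebdeecc
Character frequencies:
  'b': 1
  'c': 2
  'd': 1
  'e': 3
Scanning left to right for freq == 1:
  Position 0 ('e'): freq=3, skip
  Position 1 ('b'): unique! => answer = 1

1


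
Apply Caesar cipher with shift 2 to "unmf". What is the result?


Caesar cipher: shift "unmf" by 2
  'u' (pos 20) + 2 = pos 22 = 'w'
  'n' (pos 13) + 2 = pos 15 = 'p'
  'm' (pos 12) + 2 = pos 14 = 'o'
  'f' (pos 5) + 2 = pos 7 = 'h'
Result: wpoh

wpoh


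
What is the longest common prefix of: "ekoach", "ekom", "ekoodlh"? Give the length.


Words: ekoach, ekom, ekoodlh
  Position 0: all 'e' => match
  Position 1: all 'k' => match
  Position 2: all 'o' => match
  Position 3: ('a', 'm', 'o') => mismatch, stop
LCP = "eko" (length 3)

3


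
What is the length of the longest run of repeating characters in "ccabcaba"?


Input: "ccabcaba"
Scanning for longest run:
  Position 1 ('c'): continues run of 'c', length=2
  Position 2 ('a'): new char, reset run to 1
  Position 3 ('b'): new char, reset run to 1
  Position 4 ('c'): new char, reset run to 1
  Position 5 ('a'): new char, reset run to 1
  Position 6 ('b'): new char, reset run to 1
  Position 7 ('a'): new char, reset run to 1
Longest run: 'c' with length 2

2
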